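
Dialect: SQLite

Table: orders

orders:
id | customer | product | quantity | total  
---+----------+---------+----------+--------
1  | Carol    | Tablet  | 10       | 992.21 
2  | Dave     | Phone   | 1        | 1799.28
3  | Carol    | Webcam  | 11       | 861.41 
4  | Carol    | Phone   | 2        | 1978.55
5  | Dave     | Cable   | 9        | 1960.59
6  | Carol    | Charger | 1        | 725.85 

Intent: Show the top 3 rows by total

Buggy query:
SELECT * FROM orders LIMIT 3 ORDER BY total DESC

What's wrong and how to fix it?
Bug: LIMIT must come after ORDER BY

Fix: Sort with ORDER BY, then apply LIMIT

Corrected query:
SELECT * FROM orders ORDER BY total DESC LIMIT 3

Result:
id | customer | product | quantity | total  
---+----------+---------+----------+--------
4  | Carol    | Phone   | 2        | 1978.55
5  | Dave     | Cable   | 9        | 1960.59
2  | Dave     | Phone   | 1        | 1799.28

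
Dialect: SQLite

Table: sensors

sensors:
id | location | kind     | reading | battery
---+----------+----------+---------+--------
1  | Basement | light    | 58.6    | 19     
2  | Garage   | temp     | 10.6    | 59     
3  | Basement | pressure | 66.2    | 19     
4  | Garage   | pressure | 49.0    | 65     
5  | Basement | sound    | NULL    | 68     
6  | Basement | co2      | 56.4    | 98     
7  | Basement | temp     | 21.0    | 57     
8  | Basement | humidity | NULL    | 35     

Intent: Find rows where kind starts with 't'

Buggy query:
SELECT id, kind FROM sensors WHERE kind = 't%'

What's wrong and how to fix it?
Bug: Wildcards only work with LIKE; '=' treats '%' as a literal character

Fix: Replace '=' with LIKE so 't%' is treated as a pattern

Corrected query:
SELECT id, kind FROM sensors WHERE kind LIKE 't%'

Result:
id | kind
---+-----
2  | temp
7  | temp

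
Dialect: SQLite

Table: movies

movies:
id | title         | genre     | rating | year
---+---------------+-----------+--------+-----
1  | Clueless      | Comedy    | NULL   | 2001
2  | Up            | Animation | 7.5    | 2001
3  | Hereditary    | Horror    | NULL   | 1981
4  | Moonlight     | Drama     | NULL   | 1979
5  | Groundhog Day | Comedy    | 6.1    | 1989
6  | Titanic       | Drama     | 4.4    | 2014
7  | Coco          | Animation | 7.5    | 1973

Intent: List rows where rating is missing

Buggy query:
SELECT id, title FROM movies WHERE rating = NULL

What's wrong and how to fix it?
Bug: Comparing to NULL with '=' never matches; NULL = NULL is unknown, not true

Fix: Replace '= NULL' with 'IS NULL'

Corrected query:
SELECT id, title FROM movies WHERE rating IS NULL

Result:
id | title     
---+-----------
1  | Clueless  
3  | Hereditary
4  | Moonlight 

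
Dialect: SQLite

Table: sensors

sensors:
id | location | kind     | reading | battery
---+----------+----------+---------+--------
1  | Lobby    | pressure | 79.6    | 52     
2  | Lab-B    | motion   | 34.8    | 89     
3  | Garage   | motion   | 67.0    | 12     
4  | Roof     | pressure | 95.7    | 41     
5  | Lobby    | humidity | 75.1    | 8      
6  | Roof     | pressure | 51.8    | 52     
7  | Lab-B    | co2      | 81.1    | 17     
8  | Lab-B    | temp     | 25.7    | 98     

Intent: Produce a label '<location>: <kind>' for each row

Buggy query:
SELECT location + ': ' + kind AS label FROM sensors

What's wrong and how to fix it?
Bug: SQLite uses || for string concatenation; + coerces text to numbers (yielding 0)

Fix: Use the || operator for string concatenation

Corrected query:
SELECT location || ': ' || kind AS label FROM sensors

Result:
label          
---------------
Lobby: pressure
Lab-B: motion  
Garage: motion 
Roof: pressure 
Lobby: humidity
Roof: pressure 
Lab-B: co2     
Lab-B: temp    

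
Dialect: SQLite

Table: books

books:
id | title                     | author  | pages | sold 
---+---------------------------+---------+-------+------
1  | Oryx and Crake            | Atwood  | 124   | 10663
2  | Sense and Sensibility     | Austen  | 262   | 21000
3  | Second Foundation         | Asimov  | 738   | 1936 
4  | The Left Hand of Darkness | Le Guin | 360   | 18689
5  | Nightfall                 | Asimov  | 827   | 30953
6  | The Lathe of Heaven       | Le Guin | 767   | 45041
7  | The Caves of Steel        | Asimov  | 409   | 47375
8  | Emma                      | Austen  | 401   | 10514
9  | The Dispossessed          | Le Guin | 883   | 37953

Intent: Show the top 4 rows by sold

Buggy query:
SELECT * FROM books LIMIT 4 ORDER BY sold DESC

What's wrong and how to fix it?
Bug: LIMIT must come after ORDER BY

Fix: Swap the clauses: ORDER BY first, then LIMIT

Corrected query:
SELECT * FROM books ORDER BY sold DESC LIMIT 4

Result:
id | title               | author  | pages | sold 
---+---------------------+---------+-------+------
7  | The Caves of Steel  | Asimov  | 409   | 47375
6  | The Lathe of Heaven | Le Guin | 767   | 45041
9  | The Dispossessed    | Le Guin | 883   | 37953
5  | Nightfall           | Asimov  | 827   | 30953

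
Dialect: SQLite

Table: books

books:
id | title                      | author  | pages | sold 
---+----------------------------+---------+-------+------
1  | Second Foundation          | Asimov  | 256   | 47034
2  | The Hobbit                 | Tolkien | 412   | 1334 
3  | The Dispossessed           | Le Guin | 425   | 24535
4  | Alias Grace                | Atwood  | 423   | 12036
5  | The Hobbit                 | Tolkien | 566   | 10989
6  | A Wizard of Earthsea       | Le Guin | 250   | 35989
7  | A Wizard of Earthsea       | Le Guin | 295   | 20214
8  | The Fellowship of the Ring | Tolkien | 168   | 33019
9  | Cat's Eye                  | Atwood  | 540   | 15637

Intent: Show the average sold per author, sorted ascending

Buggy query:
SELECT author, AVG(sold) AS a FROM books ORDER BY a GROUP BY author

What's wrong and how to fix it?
Bug: GROUP BY must precede ORDER BY

Fix: Reorder: SELECT … FROM … GROUP BY … ORDER BY …

Corrected query:
SELECT author, AVG(sold) AS a FROM books GROUP BY author ORDER BY a

Result:
author  | a           
--------+-------------
Atwood  | 13836.5     
Tolkien | 15114       
Le Guin | 26912.666667
Asimov  | 47034       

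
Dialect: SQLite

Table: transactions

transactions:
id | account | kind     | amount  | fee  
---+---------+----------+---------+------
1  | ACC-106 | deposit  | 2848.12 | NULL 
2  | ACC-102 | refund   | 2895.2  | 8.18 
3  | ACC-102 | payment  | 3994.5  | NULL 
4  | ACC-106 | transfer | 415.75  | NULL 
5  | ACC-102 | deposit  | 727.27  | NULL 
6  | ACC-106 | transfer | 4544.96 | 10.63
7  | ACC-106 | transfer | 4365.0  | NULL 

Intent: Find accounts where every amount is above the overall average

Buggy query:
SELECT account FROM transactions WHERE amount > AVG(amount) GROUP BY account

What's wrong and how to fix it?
Bug: AVG() is an aggregate; it can't sit directly in WHERE

Fix: Use a subquery for AVG and a HAVING MIN(...) filter so the condition holds for every row in the group

Corrected query:
SELECT account FROM transactions GROUP BY account HAVING MIN(amount) > (SELECT AVG(amount) FROM transactions)

Result:
(no rows)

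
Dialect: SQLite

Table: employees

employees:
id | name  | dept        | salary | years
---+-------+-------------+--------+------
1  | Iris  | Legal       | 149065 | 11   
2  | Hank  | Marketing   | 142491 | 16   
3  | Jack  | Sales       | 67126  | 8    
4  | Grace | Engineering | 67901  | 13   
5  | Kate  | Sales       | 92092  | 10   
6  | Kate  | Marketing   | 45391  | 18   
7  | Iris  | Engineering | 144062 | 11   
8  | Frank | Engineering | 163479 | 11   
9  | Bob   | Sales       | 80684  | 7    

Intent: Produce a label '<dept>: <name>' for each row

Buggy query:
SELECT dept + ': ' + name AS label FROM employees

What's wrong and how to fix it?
Bug: '+' is numeric addition; on text columns SQLite converts them to 0 instead of concatenating

Fix: Use the || operator for string concatenation

Corrected query:
SELECT dept || ': ' || name AS label FROM employees

Result:
label             
------------------
Legal: Iris       
Marketing: Hank   
Sales: Jack       
Engineering: Grace
Sales: Kate       
Marketing: Kate   
Engineering: Iris 
Engineering: Frank
Sales: Bob        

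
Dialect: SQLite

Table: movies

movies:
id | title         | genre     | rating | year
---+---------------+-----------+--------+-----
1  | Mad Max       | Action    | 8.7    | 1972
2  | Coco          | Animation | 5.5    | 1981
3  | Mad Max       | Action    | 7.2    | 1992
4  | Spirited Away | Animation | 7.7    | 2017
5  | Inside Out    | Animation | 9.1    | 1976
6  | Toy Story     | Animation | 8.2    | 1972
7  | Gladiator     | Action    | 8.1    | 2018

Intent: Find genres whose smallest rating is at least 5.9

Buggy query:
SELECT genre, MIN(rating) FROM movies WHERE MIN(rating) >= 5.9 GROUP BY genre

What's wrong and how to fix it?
Bug: MIN() in WHERE is a misuse of aggregate

Fix: Use HAVING for the per-group MIN condition

Corrected query:
SELECT genre, MIN(rating) FROM movies GROUP BY genre HAVING MIN(rating) >= 5.9

Result:
genre  | MIN(rating)
-------+------------
Action | 7.2        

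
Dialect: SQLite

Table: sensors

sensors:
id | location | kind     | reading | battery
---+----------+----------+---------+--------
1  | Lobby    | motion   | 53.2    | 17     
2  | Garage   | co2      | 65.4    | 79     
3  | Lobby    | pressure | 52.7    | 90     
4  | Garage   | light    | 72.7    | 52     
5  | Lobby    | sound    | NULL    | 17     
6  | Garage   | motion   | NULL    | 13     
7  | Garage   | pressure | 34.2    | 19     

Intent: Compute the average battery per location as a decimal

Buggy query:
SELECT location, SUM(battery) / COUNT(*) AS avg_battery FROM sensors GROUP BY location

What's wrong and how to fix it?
Bug: SUM(battery) and COUNT(*) are both integers; the division truncates the fractional part

Fix: Cast one side to REAL so the division keeps the fractional part

Corrected query:
SELECT location, SUM(battery) * 1.0 / COUNT(*) AS avg_battery FROM sensors GROUP BY location

Result:
location | avg_battery
---------+------------
Garage   | 40.75      
Lobby    | 41.333333  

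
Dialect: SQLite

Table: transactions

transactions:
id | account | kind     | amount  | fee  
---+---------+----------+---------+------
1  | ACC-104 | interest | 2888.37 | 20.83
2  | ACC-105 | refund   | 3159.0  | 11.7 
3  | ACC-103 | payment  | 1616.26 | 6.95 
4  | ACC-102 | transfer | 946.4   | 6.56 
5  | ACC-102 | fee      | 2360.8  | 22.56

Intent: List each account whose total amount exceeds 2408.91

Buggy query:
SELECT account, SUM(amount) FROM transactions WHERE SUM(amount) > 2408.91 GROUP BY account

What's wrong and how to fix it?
Bug: WHERE runs before GROUP BY, so aggregates aren't available there

Fix: Move the aggregate condition to a HAVING clause

Corrected query:
SELECT account, SUM(amount) FROM transactions GROUP BY account HAVING SUM(amount) > 2408.91

Result:
account | SUM(amount)
--------+------------
ACC-102 | 3307.2     
ACC-104 | 2888.37    
ACC-105 | 3159       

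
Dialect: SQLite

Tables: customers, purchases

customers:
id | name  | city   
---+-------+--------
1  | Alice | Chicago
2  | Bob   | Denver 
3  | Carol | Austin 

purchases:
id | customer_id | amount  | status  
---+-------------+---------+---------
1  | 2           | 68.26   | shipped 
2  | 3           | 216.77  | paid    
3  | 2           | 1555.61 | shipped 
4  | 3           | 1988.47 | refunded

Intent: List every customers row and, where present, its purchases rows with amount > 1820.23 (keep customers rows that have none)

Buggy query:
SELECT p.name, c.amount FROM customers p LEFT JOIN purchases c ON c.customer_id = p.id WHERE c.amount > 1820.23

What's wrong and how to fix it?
Bug: A WHERE condition on the right-hand table after LEFT JOIN drops unmatched parents

Fix: Move the right-table condition into the ON clause so unmatched parents are kept

Corrected query:
SELECT p.name, c.amount FROM customers p LEFT JOIN purchases c ON c.customer_id = p.id AND c.amount > 1820.23

Result:
name  | amount 
------+--------
Alice | NULL   
Bob   | NULL   
Carol | 1988.47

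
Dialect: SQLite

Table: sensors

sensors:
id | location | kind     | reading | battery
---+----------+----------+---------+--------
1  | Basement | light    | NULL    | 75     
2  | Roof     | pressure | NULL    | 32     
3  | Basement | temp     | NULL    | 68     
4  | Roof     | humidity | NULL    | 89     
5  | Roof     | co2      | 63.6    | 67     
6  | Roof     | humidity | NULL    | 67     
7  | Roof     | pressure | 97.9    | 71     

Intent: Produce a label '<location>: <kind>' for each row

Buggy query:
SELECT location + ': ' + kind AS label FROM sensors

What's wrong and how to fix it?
Bug: SQLite uses || for string concatenation; + coerces text to numbers (yielding 0)

Fix: Use the || operator for string concatenation

Corrected query:
SELECT location || ': ' || kind AS label FROM sensors

Result:
label          
---------------
Basement: light
Roof: pressure 
Basement: temp 
Roof: humidity 
Roof: co2      
Roof: humidity 
Roof: pressure 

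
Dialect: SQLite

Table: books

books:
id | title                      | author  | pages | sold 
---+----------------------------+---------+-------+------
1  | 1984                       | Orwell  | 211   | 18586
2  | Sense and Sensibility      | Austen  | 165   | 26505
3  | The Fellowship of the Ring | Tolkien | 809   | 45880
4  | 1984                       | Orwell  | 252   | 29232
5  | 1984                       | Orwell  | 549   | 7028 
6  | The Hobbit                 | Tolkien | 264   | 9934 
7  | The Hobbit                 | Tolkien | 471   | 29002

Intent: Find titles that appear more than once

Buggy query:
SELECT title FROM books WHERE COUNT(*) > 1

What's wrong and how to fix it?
Bug: COUNT(*) is an aggregate and cannot be used in WHERE

Fix: Group first, then use HAVING for the count condition

Corrected query:
SELECT title FROM books GROUP BY title HAVING COUNT(*) > 1

Result:
title     
----------
1984      
The Hobbit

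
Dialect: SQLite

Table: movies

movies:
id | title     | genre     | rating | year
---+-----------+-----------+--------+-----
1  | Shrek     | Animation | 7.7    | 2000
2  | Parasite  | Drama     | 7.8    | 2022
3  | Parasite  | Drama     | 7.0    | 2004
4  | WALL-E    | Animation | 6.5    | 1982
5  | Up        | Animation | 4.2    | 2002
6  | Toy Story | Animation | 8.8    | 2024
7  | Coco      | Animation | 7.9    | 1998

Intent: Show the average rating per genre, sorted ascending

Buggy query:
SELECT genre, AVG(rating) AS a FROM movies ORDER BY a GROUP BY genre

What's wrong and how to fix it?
Bug: GROUP BY must precede ORDER BY

Fix: Move ORDER BY to the end, after GROUP BY

Corrected query:
SELECT genre, AVG(rating) AS a FROM movies GROUP BY genre ORDER BY a

Result:
genre     | a   
----------+-----
Animation | 7.02
Drama     | 7.4 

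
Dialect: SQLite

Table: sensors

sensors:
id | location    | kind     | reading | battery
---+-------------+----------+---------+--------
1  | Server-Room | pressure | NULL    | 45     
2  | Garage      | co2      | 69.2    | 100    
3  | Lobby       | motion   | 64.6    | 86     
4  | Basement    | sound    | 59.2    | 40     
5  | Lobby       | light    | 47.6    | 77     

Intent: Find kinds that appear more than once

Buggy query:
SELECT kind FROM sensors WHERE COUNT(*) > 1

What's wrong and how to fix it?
Bug: COUNT(*) is an aggregate and cannot be used in WHERE

Fix: Group first, then use HAVING for the count condition

Corrected query:
SELECT kind FROM sensors GROUP BY kind HAVING COUNT(*) > 1

Result:
(no rows)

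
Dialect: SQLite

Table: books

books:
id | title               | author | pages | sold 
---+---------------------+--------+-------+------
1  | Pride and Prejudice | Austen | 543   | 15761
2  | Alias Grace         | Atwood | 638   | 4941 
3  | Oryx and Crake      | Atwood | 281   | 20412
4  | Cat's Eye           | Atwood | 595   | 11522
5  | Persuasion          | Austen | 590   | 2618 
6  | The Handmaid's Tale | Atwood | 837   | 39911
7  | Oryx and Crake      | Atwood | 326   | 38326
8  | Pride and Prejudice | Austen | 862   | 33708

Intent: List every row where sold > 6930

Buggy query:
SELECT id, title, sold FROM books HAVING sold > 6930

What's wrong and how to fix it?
Bug: This is a non-aggregate query (no GROUP BY, no aggregates), so in SQLite the HAVING clause is invalid here; a row-level condition belongs in WHERE

Fix: Use WHERE for row-level filtering

Corrected query:
SELECT id, title, sold FROM books WHERE sold > 6930

Result:
id | title               | sold 
---+---------------------+------
1  | Pride and Prejudice | 15761
3  | Oryx and Crake      | 20412
4  | Cat's Eye           | 11522
6  | The Handmaid's Tale | 39911
7  | Oryx and Crake      | 38326
8  | Pride and Prejudice | 33708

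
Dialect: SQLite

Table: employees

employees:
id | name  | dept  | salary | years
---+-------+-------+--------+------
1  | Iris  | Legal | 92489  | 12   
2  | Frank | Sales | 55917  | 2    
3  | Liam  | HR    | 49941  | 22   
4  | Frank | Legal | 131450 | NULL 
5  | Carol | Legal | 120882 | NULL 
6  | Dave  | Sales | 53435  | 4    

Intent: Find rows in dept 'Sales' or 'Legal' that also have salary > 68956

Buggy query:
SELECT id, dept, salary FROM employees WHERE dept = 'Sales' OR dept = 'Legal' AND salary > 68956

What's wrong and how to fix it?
Bug: AND binds tighter than OR, so this parses as dept = 'Sales' OR (dept = 'Legal' AND salary > 68956)

Fix: Add parentheses around the OR so the AND applies to both alternatives

Corrected query:
SELECT id, dept, salary FROM employees WHERE (dept = 'Sales' OR dept = 'Legal') AND salary > 68956

Result:
id | dept  | salary
---+-------+-------
1  | Legal | 92489 
4  | Legal | 131450
5  | Legal | 120882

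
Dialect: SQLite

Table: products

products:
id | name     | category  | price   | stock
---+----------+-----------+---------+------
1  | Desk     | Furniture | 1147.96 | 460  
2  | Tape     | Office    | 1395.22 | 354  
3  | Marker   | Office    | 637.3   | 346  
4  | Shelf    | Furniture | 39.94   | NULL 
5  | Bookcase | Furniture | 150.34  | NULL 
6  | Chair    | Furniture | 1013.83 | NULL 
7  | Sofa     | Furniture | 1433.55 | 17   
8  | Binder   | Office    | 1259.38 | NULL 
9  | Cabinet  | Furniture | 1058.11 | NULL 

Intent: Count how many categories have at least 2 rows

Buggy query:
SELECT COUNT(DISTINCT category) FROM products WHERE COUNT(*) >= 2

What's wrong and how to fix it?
Bug: WHERE filters individual rows, not groups, so a group-level COUNT is invalid there

Fix: Group first with HAVING COUNT(*) >= 2, then COUNT the resulting groups

Corrected query:
SELECT COUNT(*) FROM (SELECT category FROM products GROUP BY category HAVING COUNT(*) >= 2)

Result:
COUNT(*)
--------
2       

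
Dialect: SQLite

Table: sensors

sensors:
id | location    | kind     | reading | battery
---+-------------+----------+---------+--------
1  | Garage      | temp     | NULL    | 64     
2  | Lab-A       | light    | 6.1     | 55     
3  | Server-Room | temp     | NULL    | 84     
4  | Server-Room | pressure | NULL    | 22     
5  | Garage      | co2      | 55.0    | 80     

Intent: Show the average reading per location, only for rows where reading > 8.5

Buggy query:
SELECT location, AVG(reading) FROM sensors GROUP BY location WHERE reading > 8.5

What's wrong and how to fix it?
Bug: Row-level WHERE must come before GROUP BY in the clause order

Fix: Place WHERE between FROM and GROUP BY

Corrected query:
SELECT location, AVG(reading) FROM sensors WHERE reading > 8.5 GROUP BY location

Result:
location | AVG(reading)
---------+-------------
Garage   | 55          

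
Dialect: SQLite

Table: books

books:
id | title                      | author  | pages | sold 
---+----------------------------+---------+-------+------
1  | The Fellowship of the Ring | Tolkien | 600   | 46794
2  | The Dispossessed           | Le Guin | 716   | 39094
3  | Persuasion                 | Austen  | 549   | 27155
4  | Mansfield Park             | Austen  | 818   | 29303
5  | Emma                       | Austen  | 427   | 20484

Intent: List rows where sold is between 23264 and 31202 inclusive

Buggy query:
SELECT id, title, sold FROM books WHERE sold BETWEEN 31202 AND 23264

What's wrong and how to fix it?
Bug: The bounds are reversed; BETWEEN a AND b requires a <= b to match anything

Fix: Write BETWEEN 23264 AND 31202

Corrected query:
SELECT id, title, sold FROM books WHERE sold BETWEEN 23264 AND 31202

Result:
id | title          | sold 
---+----------------+------
3  | Persuasion     | 27155
4  | Mansfield Park | 29303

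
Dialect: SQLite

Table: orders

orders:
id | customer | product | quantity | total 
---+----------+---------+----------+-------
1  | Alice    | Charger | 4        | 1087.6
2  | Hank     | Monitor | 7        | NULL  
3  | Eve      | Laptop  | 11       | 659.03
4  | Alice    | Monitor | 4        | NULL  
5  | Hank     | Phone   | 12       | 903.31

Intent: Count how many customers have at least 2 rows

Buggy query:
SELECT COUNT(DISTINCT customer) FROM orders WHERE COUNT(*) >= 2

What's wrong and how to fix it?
Bug: WHERE filters individual rows, not groups, so a group-level COUNT is invalid there

Fix: Use a subquery that GROUPs and filters with HAVING, then count its rows

Corrected query:
SELECT COUNT(*) FROM (SELECT customer FROM orders GROUP BY customer HAVING COUNT(*) >= 2)

Result:
COUNT(*)
--------
2       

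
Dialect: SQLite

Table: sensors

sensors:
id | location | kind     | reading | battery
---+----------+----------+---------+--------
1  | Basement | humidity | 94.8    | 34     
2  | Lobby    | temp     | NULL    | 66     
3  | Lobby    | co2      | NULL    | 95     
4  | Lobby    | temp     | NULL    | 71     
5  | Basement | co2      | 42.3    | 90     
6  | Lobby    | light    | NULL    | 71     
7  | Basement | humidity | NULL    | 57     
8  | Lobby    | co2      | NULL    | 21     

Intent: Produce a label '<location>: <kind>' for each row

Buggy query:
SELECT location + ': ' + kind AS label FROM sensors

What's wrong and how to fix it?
Bug: '+' is numeric addition; on text columns SQLite converts them to 0 instead of concatenating

Fix: Use the || operator for string concatenation

Corrected query:
SELECT location || ': ' || kind AS label FROM sensors

Result:
label             
------------------
Basement: humidity
Lobby: temp       
Lobby: co2        
Lobby: temp       
Basement: co2     
Lobby: light      
Basement: humidity
Lobby: co2        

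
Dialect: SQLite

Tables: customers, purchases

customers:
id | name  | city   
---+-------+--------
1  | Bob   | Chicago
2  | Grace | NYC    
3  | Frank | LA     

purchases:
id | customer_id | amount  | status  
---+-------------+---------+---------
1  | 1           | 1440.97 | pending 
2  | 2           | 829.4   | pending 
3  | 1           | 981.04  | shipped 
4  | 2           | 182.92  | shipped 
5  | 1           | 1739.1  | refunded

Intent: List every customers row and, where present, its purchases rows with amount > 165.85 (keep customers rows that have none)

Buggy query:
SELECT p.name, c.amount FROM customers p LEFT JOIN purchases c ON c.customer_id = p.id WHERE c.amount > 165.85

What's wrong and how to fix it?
Bug: A WHERE condition on the right-hand table after LEFT JOIN drops unmatched parents

Fix: Move the right-table condition into the ON clause so unmatched parents are kept

Corrected query:
SELECT p.name, c.amount FROM customers p LEFT JOIN purchases c ON c.customer_id = p.id AND c.amount > 165.85

Result:
name  | amount 
------+--------
Bob   | 981.04 
Bob   | 1440.97
Bob   | 1739.1 
Grace | 182.92 
Grace | 829.4  
Frank | NULL   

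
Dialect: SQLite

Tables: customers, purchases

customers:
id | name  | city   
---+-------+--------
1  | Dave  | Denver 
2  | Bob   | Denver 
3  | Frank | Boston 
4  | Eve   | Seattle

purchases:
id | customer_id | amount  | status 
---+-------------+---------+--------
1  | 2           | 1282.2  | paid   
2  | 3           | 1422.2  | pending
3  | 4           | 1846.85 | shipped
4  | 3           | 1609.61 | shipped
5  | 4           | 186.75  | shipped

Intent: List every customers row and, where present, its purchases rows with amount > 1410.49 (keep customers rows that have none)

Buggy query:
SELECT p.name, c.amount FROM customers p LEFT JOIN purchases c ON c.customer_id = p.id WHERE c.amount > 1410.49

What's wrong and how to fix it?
Bug: Filtering c.amount in WHERE discards the NULL rows produced by LEFT JOIN, turning it into an inner join

Fix: Put 'c.amount > 1410.49' in the JOIN's ON clause instead of WHERE

Corrected query:
SELECT p.name, c.amount FROM customers p LEFT JOIN purchases c ON c.customer_id = p.id AND c.amount > 1410.49

Result:
name  | amount 
------+--------
Dave  | NULL   
Bob   | NULL   
Frank | 1422.2 
Frank | 1609.61
Eve   | 1846.85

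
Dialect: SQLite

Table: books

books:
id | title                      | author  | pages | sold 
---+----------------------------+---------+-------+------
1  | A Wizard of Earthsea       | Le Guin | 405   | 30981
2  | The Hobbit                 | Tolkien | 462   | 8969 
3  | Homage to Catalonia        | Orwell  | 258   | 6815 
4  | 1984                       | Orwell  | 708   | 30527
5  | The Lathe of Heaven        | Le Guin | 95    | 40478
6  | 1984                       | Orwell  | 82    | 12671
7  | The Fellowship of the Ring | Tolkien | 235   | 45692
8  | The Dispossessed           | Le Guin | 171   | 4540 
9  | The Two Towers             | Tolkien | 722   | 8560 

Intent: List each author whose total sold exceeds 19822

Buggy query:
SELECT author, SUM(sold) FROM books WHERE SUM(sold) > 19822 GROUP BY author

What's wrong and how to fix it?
Bug: Aggregate functions cannot appear in a WHERE clause

Fix: Move the aggregate condition to a HAVING clause

Corrected query:
SELECT author, SUM(sold) FROM books GROUP BY author HAVING SUM(sold) > 19822

Result:
author  | SUM(sold)
--------+----------
Le Guin | 75999    
Orwell  | 50013    
Tolkien | 63221    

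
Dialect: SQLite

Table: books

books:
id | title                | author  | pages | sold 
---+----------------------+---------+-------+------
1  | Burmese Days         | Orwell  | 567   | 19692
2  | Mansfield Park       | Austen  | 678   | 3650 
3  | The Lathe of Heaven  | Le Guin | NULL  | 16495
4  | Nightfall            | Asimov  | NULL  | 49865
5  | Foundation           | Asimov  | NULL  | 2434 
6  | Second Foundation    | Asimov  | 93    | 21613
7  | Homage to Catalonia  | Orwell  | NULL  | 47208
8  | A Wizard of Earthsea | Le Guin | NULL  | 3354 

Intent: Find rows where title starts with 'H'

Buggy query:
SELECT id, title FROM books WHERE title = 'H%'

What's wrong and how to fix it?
Bug: Wildcards only work with LIKE; '=' treats '%' as a literal character

Fix: Replace '=' with LIKE so 'H%' is treated as a pattern

Corrected query:
SELECT id, title FROM books WHERE title LIKE 'H%'

Result:
id | title              
---+--------------------
7  | Homage to Catalonia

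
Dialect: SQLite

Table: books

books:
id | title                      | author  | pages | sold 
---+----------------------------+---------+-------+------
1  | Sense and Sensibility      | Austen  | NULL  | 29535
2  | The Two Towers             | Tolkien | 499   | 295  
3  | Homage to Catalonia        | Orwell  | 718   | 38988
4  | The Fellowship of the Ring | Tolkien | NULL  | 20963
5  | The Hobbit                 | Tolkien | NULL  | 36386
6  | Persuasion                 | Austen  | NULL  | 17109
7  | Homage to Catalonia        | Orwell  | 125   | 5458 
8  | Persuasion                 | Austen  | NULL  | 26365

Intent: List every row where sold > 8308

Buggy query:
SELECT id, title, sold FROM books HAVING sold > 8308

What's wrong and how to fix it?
Bug: This is a non-aggregate query (no GROUP BY, no aggregates), so in SQLite the HAVING clause is invalid here; a row-level condition belongs in WHERE

Fix: Replace HAVING with WHERE since the condition applies to individual rows

Corrected query:
SELECT id, title, sold FROM books WHERE sold > 8308

Result:
id | title                      | sold 
---+----------------------------+------
1  | Sense and Sensibility      | 29535
3  | Homage to Catalonia        | 38988
4  | The Fellowship of the Ring | 20963
5  | The Hobbit                 | 36386
6  | Persuasion                 | 17109
8  | Persuasion                 | 26365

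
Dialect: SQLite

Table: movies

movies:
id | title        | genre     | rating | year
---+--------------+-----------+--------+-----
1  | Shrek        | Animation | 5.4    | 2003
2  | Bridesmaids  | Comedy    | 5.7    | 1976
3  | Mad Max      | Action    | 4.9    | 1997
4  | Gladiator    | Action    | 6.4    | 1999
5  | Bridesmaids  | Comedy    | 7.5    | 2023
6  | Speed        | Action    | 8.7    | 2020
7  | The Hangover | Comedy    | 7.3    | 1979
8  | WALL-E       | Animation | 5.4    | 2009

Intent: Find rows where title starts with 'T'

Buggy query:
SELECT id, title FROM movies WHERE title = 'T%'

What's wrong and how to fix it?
Bug: Wildcards only work with LIKE; '=' treats '%' as a literal character

Fix: Replace '=' with LIKE so 'T%' is treated as a pattern

Corrected query:
SELECT id, title FROM movies WHERE title LIKE 'T%'

Result:
id | title       
---+-------------
7  | The Hangover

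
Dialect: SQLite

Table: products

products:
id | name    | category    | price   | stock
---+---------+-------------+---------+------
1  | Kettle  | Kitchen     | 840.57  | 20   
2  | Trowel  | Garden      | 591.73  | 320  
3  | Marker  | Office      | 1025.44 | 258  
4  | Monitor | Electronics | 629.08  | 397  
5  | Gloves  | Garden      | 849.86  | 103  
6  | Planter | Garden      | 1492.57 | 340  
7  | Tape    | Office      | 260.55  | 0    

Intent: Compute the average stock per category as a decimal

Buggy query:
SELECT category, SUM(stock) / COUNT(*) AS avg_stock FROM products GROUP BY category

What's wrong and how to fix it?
Bug: SUM(stock) and COUNT(*) are both integers; the division truncates the fractional part

Fix: Multiply by 1.0 (or CAST to REAL) to force floating-point division

Corrected query:
SELECT category, SUM(stock) * 1.0 / COUNT(*) AS avg_stock FROM products GROUP BY category

Result:
category    | avg_stock 
------------+-----------
Electronics | 397       
Garden      | 254.333333
Kitchen     | 20        
Office      | 129       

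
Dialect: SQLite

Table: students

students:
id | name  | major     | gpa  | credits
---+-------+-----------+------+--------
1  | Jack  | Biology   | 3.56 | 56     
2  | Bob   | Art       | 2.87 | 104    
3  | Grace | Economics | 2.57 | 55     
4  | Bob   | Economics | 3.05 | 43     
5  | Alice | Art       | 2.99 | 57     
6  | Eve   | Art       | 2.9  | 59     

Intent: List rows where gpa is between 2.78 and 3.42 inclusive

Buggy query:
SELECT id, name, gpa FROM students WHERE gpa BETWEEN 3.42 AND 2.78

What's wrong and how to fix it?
Bug: BETWEEN expects the lower bound first; with 3.42 AND 2.78 the range is empty

Fix: Write BETWEEN 2.78 AND 3.42

Corrected query:
SELECT id, name, gpa FROM students WHERE gpa BETWEEN 2.78 AND 3.42

Result:
id | name  | gpa 
---+-------+-----
2  | Bob   | 2.87
4  | Bob   | 3.05
5  | Alice | 2.99
6  | Eve   | 2.9 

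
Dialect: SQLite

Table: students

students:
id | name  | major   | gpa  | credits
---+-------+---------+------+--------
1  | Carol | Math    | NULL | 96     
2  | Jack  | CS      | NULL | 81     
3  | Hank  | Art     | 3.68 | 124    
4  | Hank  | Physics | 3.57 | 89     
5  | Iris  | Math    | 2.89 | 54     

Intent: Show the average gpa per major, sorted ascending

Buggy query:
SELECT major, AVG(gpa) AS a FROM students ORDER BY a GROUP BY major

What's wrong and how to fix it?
Bug: ORDER BY appears before GROUP BY; SQL clause order requires GROUP BY first

Fix: Reorder: SELECT … FROM … GROUP BY … ORDER BY …

Corrected query:
SELECT major, AVG(gpa) AS a FROM students GROUP BY major ORDER BY a

Result:
major   | a   
--------+-----
CS      | NULL
Math    | 2.89
Physics | 3.57
Art     | 3.68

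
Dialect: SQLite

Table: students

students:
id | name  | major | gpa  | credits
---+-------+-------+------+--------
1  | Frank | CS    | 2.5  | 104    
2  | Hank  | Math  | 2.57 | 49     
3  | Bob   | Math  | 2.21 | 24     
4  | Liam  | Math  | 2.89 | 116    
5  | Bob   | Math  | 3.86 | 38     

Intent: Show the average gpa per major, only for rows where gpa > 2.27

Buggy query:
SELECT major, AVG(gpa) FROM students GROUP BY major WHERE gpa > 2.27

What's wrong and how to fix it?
Bug: Row-level WHERE must come before GROUP BY in the clause order

Fix: Move the WHERE clause before GROUP BY

Corrected query:
SELECT major, AVG(gpa) FROM students WHERE gpa > 2.27 GROUP BY major

Result:
major | AVG(gpa)
------+---------
CS    | 2.5     
Math  | 3.106667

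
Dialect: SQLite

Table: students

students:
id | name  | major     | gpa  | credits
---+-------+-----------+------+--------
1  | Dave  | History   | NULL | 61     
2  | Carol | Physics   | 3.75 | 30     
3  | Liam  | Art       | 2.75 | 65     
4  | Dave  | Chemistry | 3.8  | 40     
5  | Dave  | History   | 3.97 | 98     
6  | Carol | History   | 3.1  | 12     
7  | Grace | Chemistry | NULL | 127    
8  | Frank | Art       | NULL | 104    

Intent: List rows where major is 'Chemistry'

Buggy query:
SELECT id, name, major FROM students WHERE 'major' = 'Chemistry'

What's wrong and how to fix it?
Bug: Single quotes denote string literals in SQL; the column name is being compared as a constant string

Fix: Reference the column as major without single quotes

Corrected query:
SELECT id, name, major FROM students WHERE major = 'Chemistry'

Result:
id | name  | major    
---+-------+----------
4  | Dave  | Chemistry
7  | Grace | Chemistry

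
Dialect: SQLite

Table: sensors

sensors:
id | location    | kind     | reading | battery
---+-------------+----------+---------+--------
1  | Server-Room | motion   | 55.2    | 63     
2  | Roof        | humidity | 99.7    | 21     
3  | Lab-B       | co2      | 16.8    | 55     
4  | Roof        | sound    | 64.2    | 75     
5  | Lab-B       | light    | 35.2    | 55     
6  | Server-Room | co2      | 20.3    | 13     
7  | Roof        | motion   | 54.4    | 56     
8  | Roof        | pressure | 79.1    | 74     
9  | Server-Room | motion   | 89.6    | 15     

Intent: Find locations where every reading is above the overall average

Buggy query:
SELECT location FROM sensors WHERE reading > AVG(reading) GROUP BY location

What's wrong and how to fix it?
Bug: WHERE evaluates per row before aggregation, so AVG() is unavailable

Fix: Use a subquery for AVG and a HAVING MIN(...) filter so the condition holds for every row in the group

Corrected query:
SELECT location FROM sensors GROUP BY location HAVING MIN(reading) > (SELECT AVG(reading) FROM sensors)

Result:
(no rows)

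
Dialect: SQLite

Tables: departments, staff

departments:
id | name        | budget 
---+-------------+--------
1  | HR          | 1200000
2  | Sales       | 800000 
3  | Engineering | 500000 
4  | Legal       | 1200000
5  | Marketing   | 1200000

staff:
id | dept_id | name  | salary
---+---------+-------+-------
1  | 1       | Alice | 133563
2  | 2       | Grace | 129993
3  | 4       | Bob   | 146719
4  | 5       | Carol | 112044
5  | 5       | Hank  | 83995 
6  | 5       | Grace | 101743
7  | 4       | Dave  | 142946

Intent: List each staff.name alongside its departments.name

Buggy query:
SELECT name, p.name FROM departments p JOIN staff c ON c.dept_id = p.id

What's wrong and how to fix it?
Bug: 'name' exists in both joined tables, so the database can't tell which one is meant

Fix: Qualify the column with its table alias (c.name)

Corrected query:
SELECT c.name, p.name FROM departments p JOIN staff c ON c.dept_id = p.id

Result:
name  | name     
------+----------
Alice | HR       
Grace | Sales    
Bob   | Legal    
Carol | Marketing
Hank  | Marketing
Grace | Marketing
Dave  | Legal    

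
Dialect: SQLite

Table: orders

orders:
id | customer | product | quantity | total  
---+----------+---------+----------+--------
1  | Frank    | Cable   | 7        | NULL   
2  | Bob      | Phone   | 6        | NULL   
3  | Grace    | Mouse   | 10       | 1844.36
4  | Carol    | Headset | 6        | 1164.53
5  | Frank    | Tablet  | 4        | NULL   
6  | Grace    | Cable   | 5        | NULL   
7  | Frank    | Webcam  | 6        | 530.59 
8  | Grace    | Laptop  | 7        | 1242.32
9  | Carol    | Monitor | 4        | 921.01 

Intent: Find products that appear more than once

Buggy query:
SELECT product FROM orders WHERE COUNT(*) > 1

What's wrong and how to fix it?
Bug: COUNT(*) is an aggregate and cannot be used in WHERE

Fix: Group first, then use HAVING for the count condition

Corrected query:
SELECT product FROM orders GROUP BY product HAVING COUNT(*) > 1

Result:
product
-------
Cable  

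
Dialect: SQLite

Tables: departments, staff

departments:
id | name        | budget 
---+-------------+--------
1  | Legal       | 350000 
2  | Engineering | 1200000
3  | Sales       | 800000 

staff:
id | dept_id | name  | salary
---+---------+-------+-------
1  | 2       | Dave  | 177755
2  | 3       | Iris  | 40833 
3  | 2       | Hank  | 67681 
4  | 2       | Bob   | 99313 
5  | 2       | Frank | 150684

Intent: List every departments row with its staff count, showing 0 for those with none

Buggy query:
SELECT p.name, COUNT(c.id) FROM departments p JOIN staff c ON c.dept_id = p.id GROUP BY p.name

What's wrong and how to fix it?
Bug: INNER JOIN drops departments rows that have no matching staff rows

Fix: Use LEFT JOIN so parents without children still appear (COUNT(c.id) gives 0)

Corrected query:
SELECT p.name, COUNT(c.id) FROM departments p LEFT JOIN staff c ON c.dept_id = p.id GROUP BY p.name

Result:
name        | COUNT(c.id)
------------+------------
Engineering | 4          
Legal       | 0          
Sales       | 1          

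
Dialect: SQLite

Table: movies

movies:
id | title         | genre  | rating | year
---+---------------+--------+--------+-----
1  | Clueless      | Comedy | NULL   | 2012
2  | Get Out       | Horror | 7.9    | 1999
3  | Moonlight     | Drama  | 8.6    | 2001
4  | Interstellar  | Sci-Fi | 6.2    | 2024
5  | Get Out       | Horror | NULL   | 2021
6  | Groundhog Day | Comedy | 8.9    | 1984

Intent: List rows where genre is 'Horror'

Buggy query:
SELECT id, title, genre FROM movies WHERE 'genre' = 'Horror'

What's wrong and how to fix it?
Bug: Single quotes denote string literals in SQL; the column name is being compared as a constant string

Fix: Remove the quotes around the column name (or use double quotes for an identifier)

Corrected query:
SELECT id, title, genre FROM movies WHERE genre = 'Horror'

Result:
id | title   | genre 
---+---------+-------
2  | Get Out | Horror
5  | Get Out | Horror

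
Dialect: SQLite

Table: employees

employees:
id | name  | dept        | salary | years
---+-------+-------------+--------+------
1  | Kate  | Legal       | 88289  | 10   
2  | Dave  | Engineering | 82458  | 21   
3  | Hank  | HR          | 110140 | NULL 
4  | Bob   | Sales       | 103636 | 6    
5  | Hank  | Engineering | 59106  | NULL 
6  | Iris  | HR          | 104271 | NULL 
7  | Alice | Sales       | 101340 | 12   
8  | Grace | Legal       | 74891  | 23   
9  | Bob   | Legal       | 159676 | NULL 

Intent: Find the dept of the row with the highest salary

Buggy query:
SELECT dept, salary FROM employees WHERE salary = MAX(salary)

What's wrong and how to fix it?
Bug: MAX(salary) is an aggregate and cannot be used directly in WHERE

Fix: Use a subquery: WHERE salary = (SELECT MAX(salary) FROM employees)

Corrected query:
SELECT dept, salary FROM employees WHERE salary = (SELECT MAX(salary) FROM employees)

Result:
dept  | salary
------+-------
Legal | 159676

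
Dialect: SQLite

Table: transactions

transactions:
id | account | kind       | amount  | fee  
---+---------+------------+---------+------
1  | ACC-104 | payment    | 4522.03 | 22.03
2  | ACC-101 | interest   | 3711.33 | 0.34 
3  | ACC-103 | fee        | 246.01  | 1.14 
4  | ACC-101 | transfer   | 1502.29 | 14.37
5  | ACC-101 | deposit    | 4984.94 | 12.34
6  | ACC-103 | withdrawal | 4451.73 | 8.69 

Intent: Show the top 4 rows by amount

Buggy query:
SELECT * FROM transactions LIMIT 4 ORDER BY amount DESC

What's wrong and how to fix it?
Bug: LIMIT must come after ORDER BY

Fix: Sort with ORDER BY, then apply LIMIT

Corrected query:
SELECT * FROM transactions ORDER BY amount DESC LIMIT 4

Result:
id | account | kind       | amount  | fee  
---+---------+------------+---------+------
5  | ACC-101 | deposit    | 4984.94 | 12.34
1  | ACC-104 | payment    | 4522.03 | 22.03
6  | ACC-103 | withdrawal | 4451.73 | 8.69 
2  | ACC-101 | interest   | 3711.33 | 0.34 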